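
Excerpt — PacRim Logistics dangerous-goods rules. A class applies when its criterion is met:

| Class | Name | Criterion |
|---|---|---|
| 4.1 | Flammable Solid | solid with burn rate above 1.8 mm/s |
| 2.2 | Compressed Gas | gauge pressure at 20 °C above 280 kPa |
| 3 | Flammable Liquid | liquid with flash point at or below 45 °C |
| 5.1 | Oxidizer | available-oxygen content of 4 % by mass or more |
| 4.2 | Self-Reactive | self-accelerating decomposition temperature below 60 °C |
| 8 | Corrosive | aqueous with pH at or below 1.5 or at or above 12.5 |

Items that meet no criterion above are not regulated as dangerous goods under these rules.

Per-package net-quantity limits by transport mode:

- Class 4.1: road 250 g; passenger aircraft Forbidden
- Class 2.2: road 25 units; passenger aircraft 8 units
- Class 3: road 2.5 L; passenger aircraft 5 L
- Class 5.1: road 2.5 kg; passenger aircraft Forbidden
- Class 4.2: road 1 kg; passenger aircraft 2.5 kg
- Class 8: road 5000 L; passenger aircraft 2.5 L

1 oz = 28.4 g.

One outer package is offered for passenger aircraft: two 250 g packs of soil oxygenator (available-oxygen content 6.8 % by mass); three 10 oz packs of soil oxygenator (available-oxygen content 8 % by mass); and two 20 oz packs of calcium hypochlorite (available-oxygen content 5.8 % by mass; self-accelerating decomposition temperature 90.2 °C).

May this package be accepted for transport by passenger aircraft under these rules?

Available-oxygen content 6.8 % by mass meets the Class 5.1 criterion (Oxidizer), so the soil oxygenator is Class 5.1.
The soil oxygenator has available-oxygen content 8 % by mass, which is ≥ 4 % by mass, so it is Class 5.1 (Oxidizer).
Calcium hypochlorite: available-oxygen content 5.8 % by mass ≥ 4 % by mass → Class 5.1 (Oxidizer).
Total Class 5.1: (two 250 g packs = 500 g) + (three 10 oz packs = 852 g) + (two 20 oz packs = 1.136 kg) = 2.488 kg.
Class 5.1 is Forbidden by passenger aircraft.

No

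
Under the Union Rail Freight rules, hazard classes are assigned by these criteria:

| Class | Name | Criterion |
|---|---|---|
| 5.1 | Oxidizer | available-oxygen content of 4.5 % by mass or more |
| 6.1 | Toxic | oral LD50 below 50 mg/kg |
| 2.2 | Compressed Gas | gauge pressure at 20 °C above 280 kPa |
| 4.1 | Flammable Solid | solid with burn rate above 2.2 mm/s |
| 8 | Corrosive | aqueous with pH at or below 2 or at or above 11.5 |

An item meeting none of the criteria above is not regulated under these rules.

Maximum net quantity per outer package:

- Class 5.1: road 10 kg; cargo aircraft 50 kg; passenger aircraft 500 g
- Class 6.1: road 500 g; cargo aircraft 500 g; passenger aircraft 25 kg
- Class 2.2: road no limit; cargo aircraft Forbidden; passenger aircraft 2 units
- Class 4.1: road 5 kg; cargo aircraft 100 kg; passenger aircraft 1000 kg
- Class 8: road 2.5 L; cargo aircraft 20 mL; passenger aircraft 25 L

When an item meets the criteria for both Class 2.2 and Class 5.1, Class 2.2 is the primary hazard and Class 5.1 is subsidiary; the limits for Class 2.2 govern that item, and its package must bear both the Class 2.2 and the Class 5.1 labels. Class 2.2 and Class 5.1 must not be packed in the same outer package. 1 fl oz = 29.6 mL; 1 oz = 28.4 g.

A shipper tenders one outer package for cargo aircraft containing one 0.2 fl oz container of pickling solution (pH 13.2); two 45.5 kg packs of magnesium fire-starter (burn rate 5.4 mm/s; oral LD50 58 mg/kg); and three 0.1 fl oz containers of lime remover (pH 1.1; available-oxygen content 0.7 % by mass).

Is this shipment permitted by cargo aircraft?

Yes

With pH 13.2 (≥ 11.5), the pickling solution falls in Class 8.
The magnesium fire-starter has burn rate 5.4 mm/s, which is > 2.2 mm/s, so it is Class 4.1 (Flammable Solid).
With pH 1.1 (≤ 2), the lime remover falls in Class 8.
Total Class 8: (one 0.2 fl oz container = 5.92 mL) + (three 0.1 fl oz containers = 8.88 mL) = 14.8 mL.
14.8 mL ≤ 20 mL (cargo aircraft limit, Class 8) — within limit.
Class 4.1 quantity: two 45.5 kg packs = 91 kg.
91 kg is within the cargo aircraft limit of 100 kg for Class 4.1.
The segregation rule (Class 2.2 with Class 5.1) does not apply to Class 8 with Class 4.1.
Every hazard class is within its cargo aircraft limit and no segregation rule is violated.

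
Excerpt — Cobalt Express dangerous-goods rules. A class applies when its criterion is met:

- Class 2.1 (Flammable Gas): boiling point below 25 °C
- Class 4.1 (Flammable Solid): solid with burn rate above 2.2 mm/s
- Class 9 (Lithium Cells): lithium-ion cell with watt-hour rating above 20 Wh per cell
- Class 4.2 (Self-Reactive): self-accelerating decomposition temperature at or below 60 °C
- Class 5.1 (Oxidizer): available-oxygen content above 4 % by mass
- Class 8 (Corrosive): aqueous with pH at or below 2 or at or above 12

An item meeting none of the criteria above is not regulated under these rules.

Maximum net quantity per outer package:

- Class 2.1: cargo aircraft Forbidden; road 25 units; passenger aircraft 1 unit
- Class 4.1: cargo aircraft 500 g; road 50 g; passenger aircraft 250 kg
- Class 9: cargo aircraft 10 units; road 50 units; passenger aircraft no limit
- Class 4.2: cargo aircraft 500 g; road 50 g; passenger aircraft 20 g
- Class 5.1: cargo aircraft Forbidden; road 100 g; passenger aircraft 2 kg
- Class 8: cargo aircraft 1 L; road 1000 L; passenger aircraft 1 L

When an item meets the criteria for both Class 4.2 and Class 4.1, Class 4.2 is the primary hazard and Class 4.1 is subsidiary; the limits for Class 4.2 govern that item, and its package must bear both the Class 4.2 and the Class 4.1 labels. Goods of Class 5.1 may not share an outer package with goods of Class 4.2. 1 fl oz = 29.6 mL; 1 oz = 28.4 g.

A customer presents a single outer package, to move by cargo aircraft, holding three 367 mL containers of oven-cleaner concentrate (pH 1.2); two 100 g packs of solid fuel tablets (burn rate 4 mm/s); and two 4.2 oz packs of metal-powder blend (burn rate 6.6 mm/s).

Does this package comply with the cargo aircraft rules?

With pH 1.2 (≤ 2), the oven-cleaner concentrate falls in Class 8.
With burn rate 4 mm/s (> 2.2 mm/s), the solid fuel tablets fall in Class 4.1.
Burn rate 6.6 mm/s meets the Class 4.1 criterion (Flammable Solid), so the metal-powder blend is Class 4.1.
Class 4.1 net quantity: (two 100 g packs = 200 g) + (two 4.2 oz packs = 238.56 g) = 438.56 g.
438.56 g ≤ 500 g (cargo aircraft limit, Class 4.1) — within limit.
Class 8 quantity: three 367 mL containers = 1.101 L.
1.101 L exceeds the cargo aircraft limit of 1 L for Class 8.
The segregation rule (Class 5.1 with Class 4.2) does not apply to Class 4.1 with Class 8.

No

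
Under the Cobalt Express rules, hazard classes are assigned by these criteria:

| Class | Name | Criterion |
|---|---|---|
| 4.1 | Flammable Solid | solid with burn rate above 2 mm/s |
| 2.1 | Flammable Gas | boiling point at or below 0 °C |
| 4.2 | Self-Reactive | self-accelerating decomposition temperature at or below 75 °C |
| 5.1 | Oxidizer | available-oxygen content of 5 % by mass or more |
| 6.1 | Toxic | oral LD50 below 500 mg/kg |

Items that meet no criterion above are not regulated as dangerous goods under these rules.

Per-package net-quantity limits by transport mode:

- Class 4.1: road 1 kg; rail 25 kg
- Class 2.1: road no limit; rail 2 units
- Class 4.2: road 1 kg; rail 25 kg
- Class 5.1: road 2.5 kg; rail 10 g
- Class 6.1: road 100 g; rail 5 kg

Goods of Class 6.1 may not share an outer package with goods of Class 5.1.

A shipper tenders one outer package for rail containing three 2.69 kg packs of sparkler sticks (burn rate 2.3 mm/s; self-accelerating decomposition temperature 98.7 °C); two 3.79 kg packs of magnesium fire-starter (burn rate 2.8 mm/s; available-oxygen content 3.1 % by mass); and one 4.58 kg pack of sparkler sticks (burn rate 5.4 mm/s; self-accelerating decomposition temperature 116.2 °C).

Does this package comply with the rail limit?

Yes

Burn rate 2.3 mm/s meets the Class 4.1 criterion (Flammable Solid), so the sparkler sticks are Class 4.1.
Magnesium fire-starter: burn rate 2.8 mm/s > 2 mm/s → Class 4.1 (Flammable Solid).
Burn rate 5.4 mm/s meets the Class 4.1 criterion (Flammable Solid), so the sparkler sticks are Class 4.1.
Total Class 4.1: (three 2.69 kg packs = 8.07 kg) + (two 3.79 kg packs = 7.58 kg) + 4.58 kg = 20.23 kg.
20.23 kg is within the rail limit of 25 kg for Class 4.1.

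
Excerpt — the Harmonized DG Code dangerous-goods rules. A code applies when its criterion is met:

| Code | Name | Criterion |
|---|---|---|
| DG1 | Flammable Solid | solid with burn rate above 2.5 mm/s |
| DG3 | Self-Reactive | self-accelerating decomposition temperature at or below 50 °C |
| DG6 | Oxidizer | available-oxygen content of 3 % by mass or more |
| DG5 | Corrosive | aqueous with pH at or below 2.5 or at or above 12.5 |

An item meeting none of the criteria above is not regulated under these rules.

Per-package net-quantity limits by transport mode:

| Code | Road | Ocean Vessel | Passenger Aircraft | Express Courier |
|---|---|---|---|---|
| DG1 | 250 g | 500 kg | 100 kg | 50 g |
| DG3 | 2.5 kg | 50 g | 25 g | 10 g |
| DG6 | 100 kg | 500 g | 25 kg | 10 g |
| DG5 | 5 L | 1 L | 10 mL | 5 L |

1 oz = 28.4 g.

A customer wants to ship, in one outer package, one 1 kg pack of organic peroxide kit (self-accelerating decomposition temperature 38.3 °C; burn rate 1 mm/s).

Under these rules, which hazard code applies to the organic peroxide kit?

Organic peroxide kit: self-accelerating decomposition temperature 38.3 °C ≤ 50 °C → Code DG3 (Self-Reactive).

Code DG3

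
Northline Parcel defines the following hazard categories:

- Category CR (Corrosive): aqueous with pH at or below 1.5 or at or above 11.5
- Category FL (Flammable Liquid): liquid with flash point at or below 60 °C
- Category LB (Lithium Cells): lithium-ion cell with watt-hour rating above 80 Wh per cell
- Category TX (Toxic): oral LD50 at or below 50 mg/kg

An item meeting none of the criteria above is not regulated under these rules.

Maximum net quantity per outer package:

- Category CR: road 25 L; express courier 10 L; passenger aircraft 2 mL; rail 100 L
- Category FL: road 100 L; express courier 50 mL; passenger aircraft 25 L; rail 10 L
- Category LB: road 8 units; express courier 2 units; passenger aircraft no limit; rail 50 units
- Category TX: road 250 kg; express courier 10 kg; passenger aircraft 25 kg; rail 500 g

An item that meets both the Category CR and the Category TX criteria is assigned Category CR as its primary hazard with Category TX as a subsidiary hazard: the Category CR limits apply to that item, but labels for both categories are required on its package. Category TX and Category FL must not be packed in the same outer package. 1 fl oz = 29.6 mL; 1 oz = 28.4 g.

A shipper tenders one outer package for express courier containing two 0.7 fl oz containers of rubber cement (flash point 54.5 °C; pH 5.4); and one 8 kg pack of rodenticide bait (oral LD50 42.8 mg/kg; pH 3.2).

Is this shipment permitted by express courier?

No

Rubber cement: flash point 54.5 °C ≤ 60 °C → Category FL (Flammable Liquid).
The rodenticide bait has oral LD50 42.8 mg/kg, which is ≤ 50 mg/kg, so it is Category TX (Toxic).
Category TX quantity: 8 kg.
8 kg is within the express courier limit of 10 kg for Category TX.
Category FL quantity: two 0.7 fl oz containers = 41.44 mL.
41.44 mL is within the express courier limit of 50 mL for Category FL.
Category TX and Category FL may not share an outer package.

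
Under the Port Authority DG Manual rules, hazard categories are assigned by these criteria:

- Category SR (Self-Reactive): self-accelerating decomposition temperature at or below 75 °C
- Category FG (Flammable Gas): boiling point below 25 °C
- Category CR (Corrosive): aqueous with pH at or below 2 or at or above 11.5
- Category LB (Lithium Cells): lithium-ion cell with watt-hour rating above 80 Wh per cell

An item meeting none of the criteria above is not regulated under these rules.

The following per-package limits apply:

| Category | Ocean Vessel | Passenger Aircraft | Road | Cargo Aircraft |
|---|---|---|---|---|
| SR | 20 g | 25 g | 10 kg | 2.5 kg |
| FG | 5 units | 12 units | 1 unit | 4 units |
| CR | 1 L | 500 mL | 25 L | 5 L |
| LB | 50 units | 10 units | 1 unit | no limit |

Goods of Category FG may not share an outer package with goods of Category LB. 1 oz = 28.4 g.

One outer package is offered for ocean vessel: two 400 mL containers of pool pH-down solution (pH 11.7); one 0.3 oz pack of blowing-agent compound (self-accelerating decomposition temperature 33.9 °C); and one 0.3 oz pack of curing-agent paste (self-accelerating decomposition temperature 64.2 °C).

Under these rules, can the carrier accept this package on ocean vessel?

Pool pH-down solution: pH 11.7 ≥ 11.5 → Category CR (Corrosive).
With self-accelerating decomposition temperature 33.9 °C (≤ 75 °C), the blowing-agent compound falls in Category SR.
Curing-agent paste: self-accelerating decomposition temperature 64.2 °C ≤ 75 °C → Category SR (Self-Reactive).
Category CR quantity: two 400 mL containers = 800 mL.
That is within the Category CR ocean vessel limit of 1 L.
Total Category SR: (one 0.3 oz pack = 8.52 g) + (one 0.3 oz pack = 8.52 g) = 17.04 g.
17.04 g is within the ocean vessel limit of 20 g for Category SR.
The segregation rule (Category FG with Category LB) does not apply to Category CR with Category SR.
Every hazard category is within its ocean vessel limit and no segregation rule is violated.

Yes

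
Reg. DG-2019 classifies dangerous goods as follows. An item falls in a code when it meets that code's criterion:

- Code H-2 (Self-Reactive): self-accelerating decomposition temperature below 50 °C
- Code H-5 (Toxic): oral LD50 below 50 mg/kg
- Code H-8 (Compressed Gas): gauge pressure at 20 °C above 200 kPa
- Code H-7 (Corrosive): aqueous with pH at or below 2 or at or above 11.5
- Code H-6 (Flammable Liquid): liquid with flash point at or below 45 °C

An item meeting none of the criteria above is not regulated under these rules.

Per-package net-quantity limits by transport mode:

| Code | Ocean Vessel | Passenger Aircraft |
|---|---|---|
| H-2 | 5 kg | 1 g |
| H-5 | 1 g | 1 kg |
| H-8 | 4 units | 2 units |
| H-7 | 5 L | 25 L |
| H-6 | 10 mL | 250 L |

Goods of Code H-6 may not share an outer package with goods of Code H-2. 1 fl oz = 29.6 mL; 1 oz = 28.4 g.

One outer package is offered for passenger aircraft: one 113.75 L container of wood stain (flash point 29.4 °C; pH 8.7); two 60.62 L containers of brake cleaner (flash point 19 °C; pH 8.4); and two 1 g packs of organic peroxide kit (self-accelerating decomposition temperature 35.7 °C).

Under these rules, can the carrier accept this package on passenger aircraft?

No

With flash point 29.4 °C (≤ 45 °C), the wood stain falls in Code H-6.
The brake cleaner has flash point 19 °C, which is ≤ 45 °C, so it is Code H-6 (Flammable Liquid).
Self-accelerating decomposition temperature 35.7 °C meets the Code H-2 criterion (Self-Reactive), so the organic peroxide kit is Code H-2.
Total Code H-6: 113.75 L + (two 60.62 L containers = 121.24 L) = 234.99 L.
234.99 L ≤ 250 L (passenger aircraft limit, Code H-6) — within limit.
Code H-2 quantity: two 1 g packs = 2 g.
2 g > 1 g (passenger aircraft limit, Code H-2) — over the limit.
Code H-6 and Code H-2 may not share an outer package.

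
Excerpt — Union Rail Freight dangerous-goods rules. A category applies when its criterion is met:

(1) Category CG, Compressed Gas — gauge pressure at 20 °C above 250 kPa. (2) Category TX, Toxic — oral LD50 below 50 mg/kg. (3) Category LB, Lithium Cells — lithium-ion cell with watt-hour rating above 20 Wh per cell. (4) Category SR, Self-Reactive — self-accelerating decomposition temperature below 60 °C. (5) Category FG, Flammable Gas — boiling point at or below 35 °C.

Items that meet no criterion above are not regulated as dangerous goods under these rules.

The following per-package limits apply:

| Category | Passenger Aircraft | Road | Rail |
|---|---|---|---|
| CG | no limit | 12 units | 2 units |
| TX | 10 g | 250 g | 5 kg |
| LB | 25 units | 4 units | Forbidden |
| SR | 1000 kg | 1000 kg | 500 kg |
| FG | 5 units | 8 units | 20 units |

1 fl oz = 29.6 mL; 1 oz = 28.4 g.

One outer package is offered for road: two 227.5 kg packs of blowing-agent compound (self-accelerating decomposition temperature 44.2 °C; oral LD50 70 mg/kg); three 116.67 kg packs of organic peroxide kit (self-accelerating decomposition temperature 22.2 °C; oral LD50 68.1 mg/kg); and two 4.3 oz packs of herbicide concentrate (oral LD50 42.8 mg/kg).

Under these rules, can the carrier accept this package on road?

The blowing-agent compound has self-accelerating decomposition temperature 44.2 °C, which is < 60 °C, so it is Category SR (Self-Reactive).
The organic peroxide kit has self-accelerating decomposition temperature 22.2 °C, which is < 60 °C, so it is Category SR (Self-Reactive).
Herbicide concentrate: oral LD50 42.8 mg/kg < 50 mg/kg → Category TX (Toxic).
Total Category SR: (two 227.5 kg packs = 455 kg) + (three 116.67 kg packs = 350.01 kg) = 805.01 kg.
805.01 kg ≤ 1000 kg (road limit, Category SR) — within limit.
Category TX quantity: two 4.3 oz packs = 244.24 g.
244.24 g is within the road limit of 250 g for Category TX.
Every hazard category is within its road limit and no segregation rule is violated.

Yes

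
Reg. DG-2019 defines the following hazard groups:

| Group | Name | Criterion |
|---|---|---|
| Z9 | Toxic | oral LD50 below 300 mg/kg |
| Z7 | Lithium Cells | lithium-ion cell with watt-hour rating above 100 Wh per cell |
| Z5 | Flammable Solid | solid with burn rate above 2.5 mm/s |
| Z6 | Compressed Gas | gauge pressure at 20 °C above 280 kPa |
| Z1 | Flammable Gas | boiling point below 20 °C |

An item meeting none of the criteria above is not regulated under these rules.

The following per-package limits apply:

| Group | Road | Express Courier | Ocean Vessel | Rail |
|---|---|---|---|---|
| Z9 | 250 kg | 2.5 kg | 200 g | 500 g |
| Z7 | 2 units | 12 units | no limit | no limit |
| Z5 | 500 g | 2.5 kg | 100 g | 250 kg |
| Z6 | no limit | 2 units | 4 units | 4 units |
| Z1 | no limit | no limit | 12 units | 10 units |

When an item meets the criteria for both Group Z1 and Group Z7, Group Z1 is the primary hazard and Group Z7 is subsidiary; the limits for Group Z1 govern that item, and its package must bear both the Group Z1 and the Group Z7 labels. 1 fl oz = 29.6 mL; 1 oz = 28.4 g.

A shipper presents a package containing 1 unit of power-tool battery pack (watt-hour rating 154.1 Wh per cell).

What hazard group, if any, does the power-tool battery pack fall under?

Group Z7

Watt-hour rating 154.1 Wh per cell meets the Group Z7 criterion (Lithium Cells), so the power-tool battery pack is Group Z7.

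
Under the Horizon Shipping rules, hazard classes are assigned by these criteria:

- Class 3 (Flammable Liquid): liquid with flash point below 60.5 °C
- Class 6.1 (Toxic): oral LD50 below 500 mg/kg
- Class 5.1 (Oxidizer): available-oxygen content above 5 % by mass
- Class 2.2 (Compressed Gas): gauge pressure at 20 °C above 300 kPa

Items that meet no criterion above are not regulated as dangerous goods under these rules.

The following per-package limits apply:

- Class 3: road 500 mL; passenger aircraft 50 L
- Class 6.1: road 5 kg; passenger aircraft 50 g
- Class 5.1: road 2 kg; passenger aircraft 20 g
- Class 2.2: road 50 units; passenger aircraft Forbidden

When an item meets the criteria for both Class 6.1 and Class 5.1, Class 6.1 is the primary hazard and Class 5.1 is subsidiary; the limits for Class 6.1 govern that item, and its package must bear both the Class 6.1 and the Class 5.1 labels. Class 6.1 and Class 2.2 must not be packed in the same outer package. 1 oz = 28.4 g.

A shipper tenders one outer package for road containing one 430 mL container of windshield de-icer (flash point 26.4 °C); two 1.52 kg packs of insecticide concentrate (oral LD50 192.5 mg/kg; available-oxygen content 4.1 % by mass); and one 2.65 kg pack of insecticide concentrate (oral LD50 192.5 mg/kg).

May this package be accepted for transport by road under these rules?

Windshield de-icer: flash point 26.4 °C < 60.5 °C → Class 3 (Flammable Liquid).
Insecticide concentrate: oral LD50 192.5 mg/kg < 500 mg/kg → Class 6.1 (Toxic).
Oral LD50 192.5 mg/kg meets the Class 6.1 criterion (Toxic), so the insecticide concentrate is Class 6.1.
Class 6.1 net quantity: (two 1.52 kg packs = 3.04 kg) + 2.65 kg = 5.69 kg.
5.69 kg exceeds the road limit of 5 kg for Class 6.1.
Class 3 quantity: 430 mL.
430 mL ≤ 500 mL (road limit, Class 3) — within limit.
The segregation rule (Class 6.1 with Class 2.2) does not apply to Class 6.1 with Class 3.

No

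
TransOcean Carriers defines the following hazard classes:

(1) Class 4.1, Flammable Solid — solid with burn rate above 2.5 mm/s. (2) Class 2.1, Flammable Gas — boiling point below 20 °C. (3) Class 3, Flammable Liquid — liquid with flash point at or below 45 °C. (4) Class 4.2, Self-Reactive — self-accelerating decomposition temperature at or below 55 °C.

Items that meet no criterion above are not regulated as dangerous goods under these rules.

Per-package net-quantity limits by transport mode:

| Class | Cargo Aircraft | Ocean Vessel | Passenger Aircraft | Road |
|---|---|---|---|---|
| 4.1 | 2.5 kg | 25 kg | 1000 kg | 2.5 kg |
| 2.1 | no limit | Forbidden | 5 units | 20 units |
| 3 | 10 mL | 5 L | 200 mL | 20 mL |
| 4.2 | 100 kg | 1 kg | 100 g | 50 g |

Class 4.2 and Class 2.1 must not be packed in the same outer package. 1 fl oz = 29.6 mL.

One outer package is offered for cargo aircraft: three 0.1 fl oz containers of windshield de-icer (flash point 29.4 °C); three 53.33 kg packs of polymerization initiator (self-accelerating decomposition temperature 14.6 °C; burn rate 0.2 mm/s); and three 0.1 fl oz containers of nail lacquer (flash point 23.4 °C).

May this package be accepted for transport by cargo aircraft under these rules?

No

Windshield de-icer: flash point 29.4 °C ≤ 45 °C → Class 3 (Flammable Liquid).
Self-accelerating decomposition temperature 14.6 °C meets the Class 4.2 criterion (Self-Reactive), so the polymerization initiator is Class 4.2.
Nail lacquer: flash point 23.4 °C ≤ 45 °C → Class 3 (Flammable Liquid).
Class 3 net quantity: (three 0.1 fl oz containers = 8.88 mL) + (three 0.1 fl oz containers = 8.88 mL) = 17.76 mL.
That exceeds the Class 3 cargo aircraft limit of 10 mL.
Class 4.2 quantity: three 53.33 kg packs = 159.99 kg.
159.99 kg exceeds the cargo aircraft limit of 100 kg for Class 4.2.
The segregation rule (Class 4.2 with Class 2.1) does not apply to Class 3 with Class 4.2.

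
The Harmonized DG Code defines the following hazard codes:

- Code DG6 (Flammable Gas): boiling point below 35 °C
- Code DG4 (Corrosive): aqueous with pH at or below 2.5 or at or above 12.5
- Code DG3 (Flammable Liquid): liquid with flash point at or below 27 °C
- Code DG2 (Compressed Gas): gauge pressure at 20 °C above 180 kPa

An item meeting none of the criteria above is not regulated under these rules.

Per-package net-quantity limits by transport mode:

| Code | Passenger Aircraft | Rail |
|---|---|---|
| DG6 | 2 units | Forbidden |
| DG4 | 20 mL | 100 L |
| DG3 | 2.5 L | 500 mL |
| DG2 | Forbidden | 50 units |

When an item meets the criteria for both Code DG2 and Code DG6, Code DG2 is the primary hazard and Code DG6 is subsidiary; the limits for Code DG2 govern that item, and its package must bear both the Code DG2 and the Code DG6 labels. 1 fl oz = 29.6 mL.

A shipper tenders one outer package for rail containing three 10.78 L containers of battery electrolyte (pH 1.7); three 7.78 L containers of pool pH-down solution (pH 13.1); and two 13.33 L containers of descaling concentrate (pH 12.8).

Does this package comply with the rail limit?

pH 1.7 meets the Code DG4 criterion (Corrosive), so the battery electrolyte is Code DG4.
With pH 13.1 (≥ 12.5), the pool pH-down solution falls in Code DG4.
With pH 12.8 (≥ 12.5), the descaling concentrate falls in Code DG4.
Total Code DG4: (three 10.78 L containers = 32.34 L) + (three 7.78 L containers = 23.34 L) + (two 13.33 L containers = 26.66 L) = 82.34 L.
82.34 L is within the rail limit of 100 L for Code DG4.

Yes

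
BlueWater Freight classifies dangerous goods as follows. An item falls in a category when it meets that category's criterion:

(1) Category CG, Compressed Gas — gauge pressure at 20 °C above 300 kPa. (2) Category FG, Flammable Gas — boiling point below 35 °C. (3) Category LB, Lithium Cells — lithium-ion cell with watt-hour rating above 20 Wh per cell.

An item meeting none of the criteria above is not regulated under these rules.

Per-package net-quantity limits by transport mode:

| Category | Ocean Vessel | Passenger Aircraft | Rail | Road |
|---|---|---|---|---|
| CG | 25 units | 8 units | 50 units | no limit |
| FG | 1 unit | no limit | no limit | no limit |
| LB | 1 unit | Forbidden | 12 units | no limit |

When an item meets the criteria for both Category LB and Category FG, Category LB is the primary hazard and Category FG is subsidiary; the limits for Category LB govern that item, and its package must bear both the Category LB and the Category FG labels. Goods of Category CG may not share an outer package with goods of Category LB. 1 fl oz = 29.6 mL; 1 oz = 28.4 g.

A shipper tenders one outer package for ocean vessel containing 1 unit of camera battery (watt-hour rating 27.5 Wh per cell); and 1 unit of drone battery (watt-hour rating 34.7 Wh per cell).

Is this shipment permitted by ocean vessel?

No

Watt-hour rating 27.5 Wh per cell meets the Category LB criterion (Lithium Cells), so the camera battery is Category LB.
Watt-hour rating 34.7 Wh per cell meets the Category LB criterion (Lithium Cells), so the drone battery is Category LB.
Category LB net quantity: 1 unit + 1 unit = 2 units.
2 units exceeds the ocean vessel limit of 1 unit for Category LB.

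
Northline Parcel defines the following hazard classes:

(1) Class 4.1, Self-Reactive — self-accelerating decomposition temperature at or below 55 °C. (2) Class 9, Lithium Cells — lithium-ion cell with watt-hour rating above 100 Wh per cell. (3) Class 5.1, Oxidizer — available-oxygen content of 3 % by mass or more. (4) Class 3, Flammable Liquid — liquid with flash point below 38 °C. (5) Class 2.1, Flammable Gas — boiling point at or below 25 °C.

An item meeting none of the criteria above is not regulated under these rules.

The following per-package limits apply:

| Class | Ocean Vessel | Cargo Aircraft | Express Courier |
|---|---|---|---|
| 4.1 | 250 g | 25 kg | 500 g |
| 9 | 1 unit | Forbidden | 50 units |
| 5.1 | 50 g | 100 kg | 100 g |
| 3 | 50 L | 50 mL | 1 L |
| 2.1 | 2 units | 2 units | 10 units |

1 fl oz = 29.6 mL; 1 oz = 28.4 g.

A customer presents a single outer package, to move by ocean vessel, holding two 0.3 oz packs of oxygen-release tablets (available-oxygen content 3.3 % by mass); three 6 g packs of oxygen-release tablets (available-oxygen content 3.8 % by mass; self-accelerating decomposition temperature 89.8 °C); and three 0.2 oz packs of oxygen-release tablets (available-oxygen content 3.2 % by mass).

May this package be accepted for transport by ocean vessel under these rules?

No

Oxygen-release tablets: available-oxygen content 3.3 % by mass ≥ 3 % by mass → Class 5.1 (Oxidizer).
Available-oxygen content 3.8 % by mass meets the Class 5.1 criterion (Oxidizer), so the oxygen-release tablets are Class 5.1.
Available-oxygen content 3.2 % by mass meets the Class 5.1 criterion (Oxidizer), so the oxygen-release tablets are Class 5.1.
Total Class 5.1: (two 0.3 oz packs = 17.04 g) + (three 6 g packs = 18 g) + (three 0.2 oz packs = 17.04 g) = 52.08 g.
That exceeds the Class 5.1 ocean vessel limit of 50 g.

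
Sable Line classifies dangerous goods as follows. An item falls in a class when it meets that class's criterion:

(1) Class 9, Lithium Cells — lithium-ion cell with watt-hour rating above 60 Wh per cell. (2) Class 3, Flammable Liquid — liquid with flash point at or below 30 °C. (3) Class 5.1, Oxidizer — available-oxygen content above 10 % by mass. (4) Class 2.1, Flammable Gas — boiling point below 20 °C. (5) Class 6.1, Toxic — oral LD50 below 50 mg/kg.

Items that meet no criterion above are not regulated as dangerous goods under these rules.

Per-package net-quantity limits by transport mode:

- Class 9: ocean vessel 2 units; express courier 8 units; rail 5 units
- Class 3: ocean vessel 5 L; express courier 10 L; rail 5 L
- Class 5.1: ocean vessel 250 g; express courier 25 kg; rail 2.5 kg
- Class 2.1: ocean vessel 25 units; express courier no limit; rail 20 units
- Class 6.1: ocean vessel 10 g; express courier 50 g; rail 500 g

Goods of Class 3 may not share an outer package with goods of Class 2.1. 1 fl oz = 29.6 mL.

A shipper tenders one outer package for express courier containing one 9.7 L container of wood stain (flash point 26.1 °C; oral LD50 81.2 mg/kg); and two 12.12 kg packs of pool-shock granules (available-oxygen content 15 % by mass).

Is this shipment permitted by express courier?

Wood stain: flash point 26.1 °C ≤ 30 °C → Class 3 (Flammable Liquid).
Available-oxygen content 15 % by mass meets the Class 5.1 criterion (Oxidizer), so the pool-shock granules are Class 5.1.
Class 3 quantity: 9.7 L.
9.7 L is within the express courier limit of 10 L for Class 3.
Class 5.1 quantity: two 12.12 kg packs = 24.24 kg.
24.24 kg ≤ 25 kg (express courier limit, Class 5.1) — within limit.
The segregation rule (Class 3 with Class 2.1) does not apply to Class 3 with Class 5.1.
Every hazard class is within its express courier limit and no segregation rule is violated.

Yes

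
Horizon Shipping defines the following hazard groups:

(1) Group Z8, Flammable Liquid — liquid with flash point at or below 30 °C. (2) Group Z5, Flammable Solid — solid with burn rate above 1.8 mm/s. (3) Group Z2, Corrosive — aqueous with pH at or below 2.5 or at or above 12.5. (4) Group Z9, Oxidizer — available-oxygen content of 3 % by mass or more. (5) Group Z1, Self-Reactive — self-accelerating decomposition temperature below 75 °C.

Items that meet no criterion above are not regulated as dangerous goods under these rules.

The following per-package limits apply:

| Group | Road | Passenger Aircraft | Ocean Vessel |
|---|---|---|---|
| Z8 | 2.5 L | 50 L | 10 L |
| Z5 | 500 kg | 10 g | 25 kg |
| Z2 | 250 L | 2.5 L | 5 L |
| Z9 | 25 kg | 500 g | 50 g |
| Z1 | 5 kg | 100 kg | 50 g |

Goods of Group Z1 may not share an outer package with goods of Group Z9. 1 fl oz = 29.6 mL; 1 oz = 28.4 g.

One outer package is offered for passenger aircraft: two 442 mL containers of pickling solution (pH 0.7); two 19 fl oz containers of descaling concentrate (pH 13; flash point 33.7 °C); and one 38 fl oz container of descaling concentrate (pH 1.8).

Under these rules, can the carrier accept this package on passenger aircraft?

The pickling solution has pH 0.7, which is ≤ 2.5, so it is Group Z2 (Corrosive).
pH 13 meets the Group Z2 criterion (Corrosive), so the descaling concentrate is Group Z2.
pH 1.8 meets the Group Z2 criterion (Corrosive), so the descaling concentrate is Group Z2.
Total Group Z2: (two 442 mL containers = 884 mL) + (two 19 fl oz containers = 1124.8 mL) + (one 38 fl oz container = 1124.8 mL) = 3133.6 mL.
That exceeds the Group Z2 passenger aircraft limit of 2.5 L.

No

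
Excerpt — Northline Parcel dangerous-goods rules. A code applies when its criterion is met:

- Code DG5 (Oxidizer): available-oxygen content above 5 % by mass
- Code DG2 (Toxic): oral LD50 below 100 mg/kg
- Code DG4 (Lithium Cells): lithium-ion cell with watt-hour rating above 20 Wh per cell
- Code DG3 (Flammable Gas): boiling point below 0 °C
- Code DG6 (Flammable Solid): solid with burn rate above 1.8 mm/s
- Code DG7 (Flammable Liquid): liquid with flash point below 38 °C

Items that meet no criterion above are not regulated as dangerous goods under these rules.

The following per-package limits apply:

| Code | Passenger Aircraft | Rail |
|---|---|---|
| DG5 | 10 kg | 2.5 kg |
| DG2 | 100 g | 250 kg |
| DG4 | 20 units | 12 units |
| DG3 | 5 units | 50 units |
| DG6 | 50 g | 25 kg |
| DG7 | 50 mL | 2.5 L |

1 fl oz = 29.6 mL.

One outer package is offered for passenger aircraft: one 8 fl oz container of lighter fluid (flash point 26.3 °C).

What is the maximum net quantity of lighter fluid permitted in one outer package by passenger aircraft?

50 mL

Lighter fluid: flash point 26.3 °C < 38 °C → Code DG7 (Flammable Liquid).
The passenger aircraft limit for Code DG7 is 50 mL.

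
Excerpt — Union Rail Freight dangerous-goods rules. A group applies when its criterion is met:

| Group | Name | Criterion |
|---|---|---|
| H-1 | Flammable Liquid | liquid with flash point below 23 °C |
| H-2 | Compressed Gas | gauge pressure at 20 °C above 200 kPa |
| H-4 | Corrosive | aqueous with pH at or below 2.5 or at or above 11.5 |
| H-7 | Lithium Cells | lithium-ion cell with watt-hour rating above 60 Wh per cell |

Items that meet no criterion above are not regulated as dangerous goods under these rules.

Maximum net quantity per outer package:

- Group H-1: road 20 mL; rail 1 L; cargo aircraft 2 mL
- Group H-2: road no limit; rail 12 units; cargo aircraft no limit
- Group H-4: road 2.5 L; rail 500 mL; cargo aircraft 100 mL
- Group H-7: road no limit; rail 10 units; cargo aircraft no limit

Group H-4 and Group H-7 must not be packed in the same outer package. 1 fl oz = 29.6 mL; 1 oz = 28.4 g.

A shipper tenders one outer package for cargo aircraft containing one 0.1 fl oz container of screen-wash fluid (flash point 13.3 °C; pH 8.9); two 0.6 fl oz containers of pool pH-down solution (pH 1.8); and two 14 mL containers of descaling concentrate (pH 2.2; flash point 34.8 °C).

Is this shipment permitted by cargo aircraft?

No

Flash point 13.3 °C meets the Group H-1 criterion (Flammable Liquid), so the screen-wash fluid is Group H-1.
pH 1.8 meets the Group H-4 criterion (Corrosive), so the pool pH-down solution is Group H-4.
With pH 2.2 (≤ 2.5), the descaling concentrate falls in Group H-4.
Group H-1 quantity: one 0.1 fl oz container = 2.96 mL.
2.96 mL exceeds the cargo aircraft limit of 2 mL for Group H-1.
Total Group H-4: (two 0.6 fl oz containers = 35.52 mL) + (two 14 mL containers = 28 mL) = 63.52 mL.
63.52 mL is within the cargo aircraft limit of 100 mL for Group H-4.
The segregation rule (Group H-4 with Group H-7) does not apply to Group H-1 with Group H-4.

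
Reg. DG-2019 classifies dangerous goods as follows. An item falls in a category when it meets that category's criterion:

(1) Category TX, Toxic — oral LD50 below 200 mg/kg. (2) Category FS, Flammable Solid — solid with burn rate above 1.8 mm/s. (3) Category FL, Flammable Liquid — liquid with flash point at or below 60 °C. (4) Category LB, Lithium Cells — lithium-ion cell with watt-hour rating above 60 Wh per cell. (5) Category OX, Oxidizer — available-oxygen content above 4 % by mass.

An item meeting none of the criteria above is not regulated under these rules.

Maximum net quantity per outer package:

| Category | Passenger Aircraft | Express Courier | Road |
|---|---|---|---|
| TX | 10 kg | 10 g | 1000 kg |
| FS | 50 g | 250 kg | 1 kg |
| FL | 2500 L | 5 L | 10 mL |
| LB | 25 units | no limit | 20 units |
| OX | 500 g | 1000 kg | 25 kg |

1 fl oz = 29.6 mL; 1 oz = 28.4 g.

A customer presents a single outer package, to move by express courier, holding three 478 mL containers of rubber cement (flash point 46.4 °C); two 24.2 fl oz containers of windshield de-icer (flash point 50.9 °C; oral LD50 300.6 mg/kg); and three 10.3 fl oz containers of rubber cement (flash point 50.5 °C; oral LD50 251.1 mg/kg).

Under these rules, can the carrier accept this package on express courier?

Yes

Rubber cement: flash point 46.4 °C ≤ 60 °C → Category FL (Flammable Liquid).
Flash point 50.9 °C meets the Category FL criterion (Flammable Liquid), so the windshield de-icer is Category FL.
The rubber cement has flash point 50.5 °C, which is ≤ 60 °C, so it is Category FL (Flammable Liquid).
Category FL net quantity: (three 478 mL containers = 1.434 L) + (two 24.2 fl oz containers = 1432.64 mL) + (three 10.3 fl oz containers = 914.64 mL) = 3781.28 mL.
3781.28 mL ≤ 5 L (express courier limit, Category FL) — within limit.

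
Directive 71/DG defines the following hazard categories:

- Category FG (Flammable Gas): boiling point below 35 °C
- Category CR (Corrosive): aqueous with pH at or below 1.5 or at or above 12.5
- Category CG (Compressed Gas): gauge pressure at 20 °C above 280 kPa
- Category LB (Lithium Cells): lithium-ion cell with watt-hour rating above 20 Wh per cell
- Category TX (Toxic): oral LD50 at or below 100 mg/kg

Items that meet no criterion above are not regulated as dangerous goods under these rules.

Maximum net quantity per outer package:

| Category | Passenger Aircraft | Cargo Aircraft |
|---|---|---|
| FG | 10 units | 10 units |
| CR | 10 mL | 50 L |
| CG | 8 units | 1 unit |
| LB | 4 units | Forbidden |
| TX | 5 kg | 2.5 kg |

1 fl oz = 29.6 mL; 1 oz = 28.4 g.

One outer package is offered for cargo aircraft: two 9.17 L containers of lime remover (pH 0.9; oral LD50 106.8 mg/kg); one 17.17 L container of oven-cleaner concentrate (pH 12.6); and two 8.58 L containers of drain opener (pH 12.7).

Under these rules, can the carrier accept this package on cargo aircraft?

No

pH 0.9 meets the Category CR criterion (Corrosive), so the lime remover is Category CR.
Oven-cleaner concentrate: pH 12.6 ≥ 12.5 → Category CR (Corrosive).
pH 12.7 meets the Category CR criterion (Corrosive), so the drain opener is Category CR.
Total Category CR: (two 9.17 L containers = 18.34 L) + 17.17 L + (two 8.58 L containers = 17.16 L) = 52.67 L.
52.67 L > 50 L (cargo aircraft limit, Category CR) — over the limit.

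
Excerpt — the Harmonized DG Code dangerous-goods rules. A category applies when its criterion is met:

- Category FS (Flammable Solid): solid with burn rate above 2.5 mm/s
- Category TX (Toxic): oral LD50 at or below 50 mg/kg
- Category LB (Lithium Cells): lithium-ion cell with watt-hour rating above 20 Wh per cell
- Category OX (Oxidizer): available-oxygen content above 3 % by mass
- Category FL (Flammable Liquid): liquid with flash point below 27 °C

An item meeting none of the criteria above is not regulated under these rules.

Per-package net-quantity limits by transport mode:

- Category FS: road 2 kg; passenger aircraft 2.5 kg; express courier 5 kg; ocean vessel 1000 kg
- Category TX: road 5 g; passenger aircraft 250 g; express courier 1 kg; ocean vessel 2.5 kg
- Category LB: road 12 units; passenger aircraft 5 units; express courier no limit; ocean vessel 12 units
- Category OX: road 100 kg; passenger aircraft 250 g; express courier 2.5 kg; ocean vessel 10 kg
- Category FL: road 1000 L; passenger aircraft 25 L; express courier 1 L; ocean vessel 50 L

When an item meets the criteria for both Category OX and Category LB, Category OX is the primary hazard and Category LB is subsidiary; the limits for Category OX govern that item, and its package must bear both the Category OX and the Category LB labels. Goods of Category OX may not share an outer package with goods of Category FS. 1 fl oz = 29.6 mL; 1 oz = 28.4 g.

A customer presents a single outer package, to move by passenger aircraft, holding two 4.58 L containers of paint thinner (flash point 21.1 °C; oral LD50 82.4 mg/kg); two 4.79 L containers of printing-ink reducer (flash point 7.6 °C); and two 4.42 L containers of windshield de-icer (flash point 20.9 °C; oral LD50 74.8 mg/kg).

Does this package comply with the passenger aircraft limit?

No

Flash point 21.1 °C meets the Category FL criterion (Flammable Liquid), so the paint thinner is Category FL.
Flash point 7.6 °C meets the Category FL criterion (Flammable Liquid), so the printing-ink reducer is Category FL.
Flash point 20.9 °C meets the Category FL criterion (Flammable Liquid), so the windshield de-icer is Category FL.
Total Category FL: (two 4.58 L containers = 9.16 L) + (two 4.79 L containers = 9.58 L) + (two 4.42 L containers = 8.84 L) = 27.58 L.
27.58 L exceeds the passenger aircraft limit of 25 L for Category FL.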